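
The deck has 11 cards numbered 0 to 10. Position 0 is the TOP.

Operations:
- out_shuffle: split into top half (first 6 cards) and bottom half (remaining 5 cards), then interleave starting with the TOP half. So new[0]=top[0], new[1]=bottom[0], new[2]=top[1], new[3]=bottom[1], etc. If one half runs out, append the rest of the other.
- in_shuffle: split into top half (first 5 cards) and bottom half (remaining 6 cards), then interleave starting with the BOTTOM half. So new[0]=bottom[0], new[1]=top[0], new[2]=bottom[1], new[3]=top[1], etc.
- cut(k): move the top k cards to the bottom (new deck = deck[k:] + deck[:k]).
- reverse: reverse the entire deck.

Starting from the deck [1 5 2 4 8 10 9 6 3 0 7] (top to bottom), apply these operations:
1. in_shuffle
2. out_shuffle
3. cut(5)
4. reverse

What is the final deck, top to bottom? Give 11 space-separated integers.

Answer: 9 4 1 3 10 2 7 6 8 5 0

Derivation:
After op 1 (in_shuffle): [10 1 9 5 6 2 3 4 0 8 7]
After op 2 (out_shuffle): [10 3 1 4 9 0 5 8 6 7 2]
After op 3 (cut(5)): [0 5 8 6 7 2 10 3 1 4 9]
After op 4 (reverse): [9 4 1 3 10 2 7 6 8 5 0]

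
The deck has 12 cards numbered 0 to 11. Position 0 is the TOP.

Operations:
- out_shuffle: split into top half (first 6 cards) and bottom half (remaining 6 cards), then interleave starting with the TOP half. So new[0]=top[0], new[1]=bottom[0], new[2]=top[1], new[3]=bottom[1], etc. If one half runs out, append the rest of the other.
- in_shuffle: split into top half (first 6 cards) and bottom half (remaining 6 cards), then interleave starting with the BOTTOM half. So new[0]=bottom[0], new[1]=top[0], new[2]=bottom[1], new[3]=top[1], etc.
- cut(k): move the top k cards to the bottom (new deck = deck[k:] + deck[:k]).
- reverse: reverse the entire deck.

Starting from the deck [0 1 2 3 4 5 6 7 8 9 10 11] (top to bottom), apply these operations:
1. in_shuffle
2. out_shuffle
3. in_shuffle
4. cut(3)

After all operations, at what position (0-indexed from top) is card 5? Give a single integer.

Answer: 7

Derivation:
After op 1 (in_shuffle): [6 0 7 1 8 2 9 3 10 4 11 5]
After op 2 (out_shuffle): [6 9 0 3 7 10 1 4 8 11 2 5]
After op 3 (in_shuffle): [1 6 4 9 8 0 11 3 2 7 5 10]
After op 4 (cut(3)): [9 8 0 11 3 2 7 5 10 1 6 4]
Card 5 is at position 7.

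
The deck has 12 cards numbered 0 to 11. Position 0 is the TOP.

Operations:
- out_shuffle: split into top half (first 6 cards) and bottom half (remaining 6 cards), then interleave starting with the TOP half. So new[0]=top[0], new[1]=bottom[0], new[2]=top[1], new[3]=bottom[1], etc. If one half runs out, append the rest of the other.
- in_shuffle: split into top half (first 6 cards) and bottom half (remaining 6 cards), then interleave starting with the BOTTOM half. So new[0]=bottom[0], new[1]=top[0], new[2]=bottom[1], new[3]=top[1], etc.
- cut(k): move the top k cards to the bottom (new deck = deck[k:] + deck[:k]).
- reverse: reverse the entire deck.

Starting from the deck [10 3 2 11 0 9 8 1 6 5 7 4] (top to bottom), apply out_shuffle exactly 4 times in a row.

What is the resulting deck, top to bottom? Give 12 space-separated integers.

Answer: 10 5 1 9 11 3 7 6 8 0 2 4

Derivation:
After op 1 (out_shuffle): [10 8 3 1 2 6 11 5 0 7 9 4]
After op 2 (out_shuffle): [10 11 8 5 3 0 1 7 2 9 6 4]
After op 3 (out_shuffle): [10 1 11 7 8 2 5 9 3 6 0 4]
After op 4 (out_shuffle): [10 5 1 9 11 3 7 6 8 0 2 4]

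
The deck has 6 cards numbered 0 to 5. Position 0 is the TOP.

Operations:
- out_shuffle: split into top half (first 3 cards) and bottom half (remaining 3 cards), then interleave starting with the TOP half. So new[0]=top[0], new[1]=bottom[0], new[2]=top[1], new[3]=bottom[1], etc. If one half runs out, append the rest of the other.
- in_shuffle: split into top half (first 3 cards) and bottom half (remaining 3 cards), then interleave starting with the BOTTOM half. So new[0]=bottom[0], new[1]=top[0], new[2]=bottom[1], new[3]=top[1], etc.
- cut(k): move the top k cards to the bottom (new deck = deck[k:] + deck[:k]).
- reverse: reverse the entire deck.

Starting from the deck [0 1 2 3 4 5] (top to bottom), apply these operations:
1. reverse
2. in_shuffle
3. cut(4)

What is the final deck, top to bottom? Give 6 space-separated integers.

Answer: 0 3 2 5 1 4

Derivation:
After op 1 (reverse): [5 4 3 2 1 0]
After op 2 (in_shuffle): [2 5 1 4 0 3]
After op 3 (cut(4)): [0 3 2 5 1 4]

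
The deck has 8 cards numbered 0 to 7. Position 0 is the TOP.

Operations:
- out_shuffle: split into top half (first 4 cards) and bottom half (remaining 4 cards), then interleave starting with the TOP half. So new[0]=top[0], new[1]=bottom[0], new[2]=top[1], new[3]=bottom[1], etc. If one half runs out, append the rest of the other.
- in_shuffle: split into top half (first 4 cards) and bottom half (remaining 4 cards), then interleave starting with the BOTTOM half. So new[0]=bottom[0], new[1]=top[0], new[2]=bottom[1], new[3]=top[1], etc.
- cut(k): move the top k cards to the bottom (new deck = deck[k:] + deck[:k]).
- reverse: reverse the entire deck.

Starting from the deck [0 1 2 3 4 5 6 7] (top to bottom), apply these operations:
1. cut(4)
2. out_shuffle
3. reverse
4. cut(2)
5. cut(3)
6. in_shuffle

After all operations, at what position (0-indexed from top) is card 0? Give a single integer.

After op 1 (cut(4)): [4 5 6 7 0 1 2 3]
After op 2 (out_shuffle): [4 0 5 1 6 2 7 3]
After op 3 (reverse): [3 7 2 6 1 5 0 4]
After op 4 (cut(2)): [2 6 1 5 0 4 3 7]
After op 5 (cut(3)): [5 0 4 3 7 2 6 1]
After op 6 (in_shuffle): [7 5 2 0 6 4 1 3]
Card 0 is at position 3.

Answer: 3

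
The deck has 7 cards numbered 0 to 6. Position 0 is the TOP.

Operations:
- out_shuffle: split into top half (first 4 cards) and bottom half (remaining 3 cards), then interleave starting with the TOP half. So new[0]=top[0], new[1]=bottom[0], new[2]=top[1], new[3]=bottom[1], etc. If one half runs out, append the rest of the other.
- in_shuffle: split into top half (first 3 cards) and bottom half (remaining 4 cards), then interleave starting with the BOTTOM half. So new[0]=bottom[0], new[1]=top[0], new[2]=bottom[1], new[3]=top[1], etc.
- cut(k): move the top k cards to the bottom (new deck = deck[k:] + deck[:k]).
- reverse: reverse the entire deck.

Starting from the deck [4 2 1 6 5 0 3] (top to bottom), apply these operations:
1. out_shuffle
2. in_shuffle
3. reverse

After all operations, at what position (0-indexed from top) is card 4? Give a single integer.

Answer: 5

Derivation:
After op 1 (out_shuffle): [4 5 2 0 1 3 6]
After op 2 (in_shuffle): [0 4 1 5 3 2 6]
After op 3 (reverse): [6 2 3 5 1 4 0]
Card 4 is at position 5.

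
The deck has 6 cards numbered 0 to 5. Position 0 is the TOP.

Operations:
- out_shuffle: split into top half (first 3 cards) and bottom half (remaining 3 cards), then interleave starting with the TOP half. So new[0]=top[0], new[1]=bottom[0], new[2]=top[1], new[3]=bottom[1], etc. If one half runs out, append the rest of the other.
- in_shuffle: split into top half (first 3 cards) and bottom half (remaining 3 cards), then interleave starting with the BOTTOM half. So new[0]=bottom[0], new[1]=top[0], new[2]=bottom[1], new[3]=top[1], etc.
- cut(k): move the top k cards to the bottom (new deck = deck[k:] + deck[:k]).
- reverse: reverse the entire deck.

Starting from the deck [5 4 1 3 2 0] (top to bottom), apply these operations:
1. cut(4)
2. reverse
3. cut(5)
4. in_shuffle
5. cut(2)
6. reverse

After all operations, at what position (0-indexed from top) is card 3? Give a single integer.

Answer: 4

Derivation:
After op 1 (cut(4)): [2 0 5 4 1 3]
After op 2 (reverse): [3 1 4 5 0 2]
After op 3 (cut(5)): [2 3 1 4 5 0]
After op 4 (in_shuffle): [4 2 5 3 0 1]
After op 5 (cut(2)): [5 3 0 1 4 2]
After op 6 (reverse): [2 4 1 0 3 5]
Card 3 is at position 4.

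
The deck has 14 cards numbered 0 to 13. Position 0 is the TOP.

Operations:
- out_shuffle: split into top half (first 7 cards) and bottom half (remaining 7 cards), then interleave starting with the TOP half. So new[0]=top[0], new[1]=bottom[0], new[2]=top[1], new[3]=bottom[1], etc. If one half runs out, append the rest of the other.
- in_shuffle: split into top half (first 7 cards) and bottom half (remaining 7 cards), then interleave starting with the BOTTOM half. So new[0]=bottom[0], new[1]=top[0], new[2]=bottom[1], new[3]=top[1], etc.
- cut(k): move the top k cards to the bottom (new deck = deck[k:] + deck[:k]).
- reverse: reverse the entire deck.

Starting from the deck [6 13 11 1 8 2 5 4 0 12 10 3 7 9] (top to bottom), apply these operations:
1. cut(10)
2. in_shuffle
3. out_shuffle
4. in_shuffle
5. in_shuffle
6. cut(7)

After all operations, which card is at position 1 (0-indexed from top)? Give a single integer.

After op 1 (cut(10)): [10 3 7 9 6 13 11 1 8 2 5 4 0 12]
After op 2 (in_shuffle): [1 10 8 3 2 7 5 9 4 6 0 13 12 11]
After op 3 (out_shuffle): [1 9 10 4 8 6 3 0 2 13 7 12 5 11]
After op 4 (in_shuffle): [0 1 2 9 13 10 7 4 12 8 5 6 11 3]
After op 5 (in_shuffle): [4 0 12 1 8 2 5 9 6 13 11 10 3 7]
After op 6 (cut(7)): [9 6 13 11 10 3 7 4 0 12 1 8 2 5]
Position 1: card 6.

Answer: 6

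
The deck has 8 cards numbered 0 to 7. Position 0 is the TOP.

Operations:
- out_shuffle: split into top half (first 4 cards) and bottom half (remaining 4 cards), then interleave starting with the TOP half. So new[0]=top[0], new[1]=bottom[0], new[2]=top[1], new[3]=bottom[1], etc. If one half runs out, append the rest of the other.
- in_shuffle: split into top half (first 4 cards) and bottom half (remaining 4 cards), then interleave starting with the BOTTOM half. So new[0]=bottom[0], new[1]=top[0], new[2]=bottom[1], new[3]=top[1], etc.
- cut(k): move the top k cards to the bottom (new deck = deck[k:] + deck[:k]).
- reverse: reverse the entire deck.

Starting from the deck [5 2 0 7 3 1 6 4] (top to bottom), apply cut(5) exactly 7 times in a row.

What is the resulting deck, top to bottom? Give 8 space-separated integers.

After op 1 (cut(5)): [1 6 4 5 2 0 7 3]
After op 2 (cut(5)): [0 7 3 1 6 4 5 2]
After op 3 (cut(5)): [4 5 2 0 7 3 1 6]
After op 4 (cut(5)): [3 1 6 4 5 2 0 7]
After op 5 (cut(5)): [2 0 7 3 1 6 4 5]
After op 6 (cut(5)): [6 4 5 2 0 7 3 1]
After op 7 (cut(5)): [7 3 1 6 4 5 2 0]

Answer: 7 3 1 6 4 5 2 0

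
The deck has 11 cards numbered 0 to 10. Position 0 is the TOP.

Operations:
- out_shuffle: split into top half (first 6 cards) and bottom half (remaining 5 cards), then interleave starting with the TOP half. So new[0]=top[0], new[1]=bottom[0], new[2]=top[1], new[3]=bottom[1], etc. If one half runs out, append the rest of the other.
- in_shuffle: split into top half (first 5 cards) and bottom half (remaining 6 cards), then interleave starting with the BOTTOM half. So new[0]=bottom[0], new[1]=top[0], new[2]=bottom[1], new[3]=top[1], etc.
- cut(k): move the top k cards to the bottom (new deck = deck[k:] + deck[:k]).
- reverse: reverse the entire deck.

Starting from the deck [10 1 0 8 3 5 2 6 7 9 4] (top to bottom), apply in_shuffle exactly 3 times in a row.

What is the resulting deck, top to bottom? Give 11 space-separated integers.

Answer: 2 0 9 5 1 7 3 10 6 8 4

Derivation:
After op 1 (in_shuffle): [5 10 2 1 6 0 7 8 9 3 4]
After op 2 (in_shuffle): [0 5 7 10 8 2 9 1 3 6 4]
After op 3 (in_shuffle): [2 0 9 5 1 7 3 10 6 8 4]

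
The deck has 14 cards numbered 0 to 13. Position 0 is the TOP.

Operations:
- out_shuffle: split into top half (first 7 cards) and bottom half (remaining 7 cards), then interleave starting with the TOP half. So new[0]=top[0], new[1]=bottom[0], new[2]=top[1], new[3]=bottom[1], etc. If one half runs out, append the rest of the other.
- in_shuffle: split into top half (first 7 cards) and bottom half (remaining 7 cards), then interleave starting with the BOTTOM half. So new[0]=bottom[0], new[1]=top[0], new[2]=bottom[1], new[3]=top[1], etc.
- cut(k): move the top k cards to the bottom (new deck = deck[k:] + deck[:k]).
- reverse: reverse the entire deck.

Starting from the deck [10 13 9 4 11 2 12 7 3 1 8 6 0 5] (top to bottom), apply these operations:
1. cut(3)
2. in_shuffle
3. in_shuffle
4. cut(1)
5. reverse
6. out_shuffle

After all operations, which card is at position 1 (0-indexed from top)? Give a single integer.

After op 1 (cut(3)): [4 11 2 12 7 3 1 8 6 0 5 10 13 9]
After op 2 (in_shuffle): [8 4 6 11 0 2 5 12 10 7 13 3 9 1]
After op 3 (in_shuffle): [12 8 10 4 7 6 13 11 3 0 9 2 1 5]
After op 4 (cut(1)): [8 10 4 7 6 13 11 3 0 9 2 1 5 12]
After op 5 (reverse): [12 5 1 2 9 0 3 11 13 6 7 4 10 8]
After op 6 (out_shuffle): [12 11 5 13 1 6 2 7 9 4 0 10 3 8]
Position 1: card 11.

Answer: 11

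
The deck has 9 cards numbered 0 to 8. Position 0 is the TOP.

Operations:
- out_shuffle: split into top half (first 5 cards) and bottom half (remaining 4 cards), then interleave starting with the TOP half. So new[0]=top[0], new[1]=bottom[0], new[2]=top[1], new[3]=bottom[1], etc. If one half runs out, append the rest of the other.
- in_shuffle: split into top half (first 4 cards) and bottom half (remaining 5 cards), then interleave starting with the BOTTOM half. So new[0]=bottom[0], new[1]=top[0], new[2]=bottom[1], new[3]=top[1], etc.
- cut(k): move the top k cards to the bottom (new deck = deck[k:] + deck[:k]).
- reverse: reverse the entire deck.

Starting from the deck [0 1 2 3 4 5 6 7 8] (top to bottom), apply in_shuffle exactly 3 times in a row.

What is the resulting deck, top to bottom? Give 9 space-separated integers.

After op 1 (in_shuffle): [4 0 5 1 6 2 7 3 8]
After op 2 (in_shuffle): [6 4 2 0 7 5 3 1 8]
After op 3 (in_shuffle): [7 6 5 4 3 2 1 0 8]

Answer: 7 6 5 4 3 2 1 0 8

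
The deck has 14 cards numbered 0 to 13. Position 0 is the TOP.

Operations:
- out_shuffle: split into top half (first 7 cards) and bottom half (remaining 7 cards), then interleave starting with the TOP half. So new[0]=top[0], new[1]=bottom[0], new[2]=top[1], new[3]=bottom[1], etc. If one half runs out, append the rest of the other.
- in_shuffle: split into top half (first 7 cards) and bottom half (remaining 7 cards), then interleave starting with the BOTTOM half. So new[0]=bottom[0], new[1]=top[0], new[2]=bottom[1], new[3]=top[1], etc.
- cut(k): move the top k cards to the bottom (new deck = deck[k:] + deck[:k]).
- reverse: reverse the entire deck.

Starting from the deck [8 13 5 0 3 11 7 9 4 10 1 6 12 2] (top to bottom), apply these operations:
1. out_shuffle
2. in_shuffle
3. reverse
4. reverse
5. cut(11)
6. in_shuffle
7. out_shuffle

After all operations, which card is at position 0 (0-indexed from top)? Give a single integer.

Answer: 6

Derivation:
After op 1 (out_shuffle): [8 9 13 4 5 10 0 1 3 6 11 12 7 2]
After op 2 (in_shuffle): [1 8 3 9 6 13 11 4 12 5 7 10 2 0]
After op 3 (reverse): [0 2 10 7 5 12 4 11 13 6 9 3 8 1]
After op 4 (reverse): [1 8 3 9 6 13 11 4 12 5 7 10 2 0]
After op 5 (cut(11)): [10 2 0 1 8 3 9 6 13 11 4 12 5 7]
After op 6 (in_shuffle): [6 10 13 2 11 0 4 1 12 8 5 3 7 9]
After op 7 (out_shuffle): [6 1 10 12 13 8 2 5 11 3 0 7 4 9]
Position 0: card 6.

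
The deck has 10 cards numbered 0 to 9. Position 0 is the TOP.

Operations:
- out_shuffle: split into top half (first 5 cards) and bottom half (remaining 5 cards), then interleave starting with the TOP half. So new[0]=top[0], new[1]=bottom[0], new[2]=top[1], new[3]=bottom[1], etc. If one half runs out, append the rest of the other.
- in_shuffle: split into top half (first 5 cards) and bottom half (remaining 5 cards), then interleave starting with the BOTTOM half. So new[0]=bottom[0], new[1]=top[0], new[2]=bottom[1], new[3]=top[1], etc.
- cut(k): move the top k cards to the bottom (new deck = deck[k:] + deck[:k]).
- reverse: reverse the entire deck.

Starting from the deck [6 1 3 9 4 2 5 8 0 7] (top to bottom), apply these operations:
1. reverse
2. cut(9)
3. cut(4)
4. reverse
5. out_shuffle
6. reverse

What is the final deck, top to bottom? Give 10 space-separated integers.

Answer: 5 1 2 6 4 7 9 0 3 8

Derivation:
After op 1 (reverse): [7 0 8 5 2 4 9 3 1 6]
After op 2 (cut(9)): [6 7 0 8 5 2 4 9 3 1]
After op 3 (cut(4)): [5 2 4 9 3 1 6 7 0 8]
After op 4 (reverse): [8 0 7 6 1 3 9 4 2 5]
After op 5 (out_shuffle): [8 3 0 9 7 4 6 2 1 5]
After op 6 (reverse): [5 1 2 6 4 7 9 0 3 8]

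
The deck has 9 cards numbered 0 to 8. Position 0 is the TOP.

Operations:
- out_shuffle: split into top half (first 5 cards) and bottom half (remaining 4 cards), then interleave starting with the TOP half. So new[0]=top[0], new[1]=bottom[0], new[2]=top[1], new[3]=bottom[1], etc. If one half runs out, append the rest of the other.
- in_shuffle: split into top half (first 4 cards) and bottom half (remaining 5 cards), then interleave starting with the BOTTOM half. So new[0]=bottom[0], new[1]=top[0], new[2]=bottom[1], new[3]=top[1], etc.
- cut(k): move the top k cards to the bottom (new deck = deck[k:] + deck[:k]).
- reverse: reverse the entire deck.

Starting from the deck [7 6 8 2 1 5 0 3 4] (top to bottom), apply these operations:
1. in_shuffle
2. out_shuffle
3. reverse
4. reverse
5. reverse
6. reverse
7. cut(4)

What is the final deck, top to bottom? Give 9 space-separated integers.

Answer: 5 2 6 4 0 1 8 7 3

Derivation:
After op 1 (in_shuffle): [1 7 5 6 0 8 3 2 4]
After op 2 (out_shuffle): [1 8 7 3 5 2 6 4 0]
After op 3 (reverse): [0 4 6 2 5 3 7 8 1]
After op 4 (reverse): [1 8 7 3 5 2 6 4 0]
After op 5 (reverse): [0 4 6 2 5 3 7 8 1]
After op 6 (reverse): [1 8 7 3 5 2 6 4 0]
After op 7 (cut(4)): [5 2 6 4 0 1 8 7 3]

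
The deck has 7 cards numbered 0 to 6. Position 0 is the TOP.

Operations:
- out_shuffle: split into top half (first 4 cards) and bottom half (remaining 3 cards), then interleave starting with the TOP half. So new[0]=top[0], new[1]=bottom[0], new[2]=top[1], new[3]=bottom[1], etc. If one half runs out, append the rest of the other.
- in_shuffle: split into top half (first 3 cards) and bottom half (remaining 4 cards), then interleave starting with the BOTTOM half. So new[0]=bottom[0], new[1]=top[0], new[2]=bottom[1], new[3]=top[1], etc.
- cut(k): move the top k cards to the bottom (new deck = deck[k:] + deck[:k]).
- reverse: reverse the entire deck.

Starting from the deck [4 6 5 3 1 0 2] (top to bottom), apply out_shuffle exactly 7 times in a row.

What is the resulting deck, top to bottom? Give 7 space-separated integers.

Answer: 4 1 6 0 5 2 3

Derivation:
After op 1 (out_shuffle): [4 1 6 0 5 2 3]
After op 2 (out_shuffle): [4 5 1 2 6 3 0]
After op 3 (out_shuffle): [4 6 5 3 1 0 2]
After op 4 (out_shuffle): [4 1 6 0 5 2 3]
After op 5 (out_shuffle): [4 5 1 2 6 3 0]
After op 6 (out_shuffle): [4 6 5 3 1 0 2]
After op 7 (out_shuffle): [4 1 6 0 5 2 3]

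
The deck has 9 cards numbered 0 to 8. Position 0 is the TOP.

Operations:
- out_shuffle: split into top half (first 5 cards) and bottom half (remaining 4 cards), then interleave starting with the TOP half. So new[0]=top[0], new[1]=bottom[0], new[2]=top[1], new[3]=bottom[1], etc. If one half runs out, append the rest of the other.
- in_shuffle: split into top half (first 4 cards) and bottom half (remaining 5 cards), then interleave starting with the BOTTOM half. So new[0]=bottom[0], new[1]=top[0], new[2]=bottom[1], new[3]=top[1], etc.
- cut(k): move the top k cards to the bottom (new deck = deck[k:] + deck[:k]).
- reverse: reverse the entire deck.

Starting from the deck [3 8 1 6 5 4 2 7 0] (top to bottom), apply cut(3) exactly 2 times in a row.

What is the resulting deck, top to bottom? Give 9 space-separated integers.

Answer: 2 7 0 3 8 1 6 5 4

Derivation:
After op 1 (cut(3)): [6 5 4 2 7 0 3 8 1]
After op 2 (cut(3)): [2 7 0 3 8 1 6 5 4]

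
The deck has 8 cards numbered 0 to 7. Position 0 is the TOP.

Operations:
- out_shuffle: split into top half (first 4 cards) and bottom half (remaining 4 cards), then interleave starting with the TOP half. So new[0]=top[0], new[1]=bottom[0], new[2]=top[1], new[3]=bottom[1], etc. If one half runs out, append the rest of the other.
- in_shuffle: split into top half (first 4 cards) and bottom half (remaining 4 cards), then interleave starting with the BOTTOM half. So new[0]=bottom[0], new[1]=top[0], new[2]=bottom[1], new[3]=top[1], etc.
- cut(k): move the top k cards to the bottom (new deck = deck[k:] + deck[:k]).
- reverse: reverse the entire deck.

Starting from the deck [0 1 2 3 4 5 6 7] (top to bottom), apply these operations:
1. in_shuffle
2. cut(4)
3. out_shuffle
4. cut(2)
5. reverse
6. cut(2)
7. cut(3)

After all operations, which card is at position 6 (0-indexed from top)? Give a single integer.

After op 1 (in_shuffle): [4 0 5 1 6 2 7 3]
After op 2 (cut(4)): [6 2 7 3 4 0 5 1]
After op 3 (out_shuffle): [6 4 2 0 7 5 3 1]
After op 4 (cut(2)): [2 0 7 5 3 1 6 4]
After op 5 (reverse): [4 6 1 3 5 7 0 2]
After op 6 (cut(2)): [1 3 5 7 0 2 4 6]
After op 7 (cut(3)): [7 0 2 4 6 1 3 5]
Position 6: card 3.

Answer: 3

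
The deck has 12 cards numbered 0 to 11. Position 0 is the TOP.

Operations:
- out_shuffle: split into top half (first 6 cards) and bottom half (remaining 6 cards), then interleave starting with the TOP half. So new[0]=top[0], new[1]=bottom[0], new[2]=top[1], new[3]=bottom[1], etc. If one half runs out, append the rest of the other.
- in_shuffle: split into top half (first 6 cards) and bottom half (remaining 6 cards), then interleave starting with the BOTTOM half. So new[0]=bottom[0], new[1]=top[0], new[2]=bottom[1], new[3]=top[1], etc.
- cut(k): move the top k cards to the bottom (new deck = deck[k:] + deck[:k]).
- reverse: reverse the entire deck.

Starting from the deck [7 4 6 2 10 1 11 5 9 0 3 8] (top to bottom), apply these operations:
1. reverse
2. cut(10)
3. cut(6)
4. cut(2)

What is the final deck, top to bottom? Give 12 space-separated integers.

After op 1 (reverse): [8 3 0 9 5 11 1 10 2 6 4 7]
After op 2 (cut(10)): [4 7 8 3 0 9 5 11 1 10 2 6]
After op 3 (cut(6)): [5 11 1 10 2 6 4 7 8 3 0 9]
After op 4 (cut(2)): [1 10 2 6 4 7 8 3 0 9 5 11]

Answer: 1 10 2 6 4 7 8 3 0 9 5 11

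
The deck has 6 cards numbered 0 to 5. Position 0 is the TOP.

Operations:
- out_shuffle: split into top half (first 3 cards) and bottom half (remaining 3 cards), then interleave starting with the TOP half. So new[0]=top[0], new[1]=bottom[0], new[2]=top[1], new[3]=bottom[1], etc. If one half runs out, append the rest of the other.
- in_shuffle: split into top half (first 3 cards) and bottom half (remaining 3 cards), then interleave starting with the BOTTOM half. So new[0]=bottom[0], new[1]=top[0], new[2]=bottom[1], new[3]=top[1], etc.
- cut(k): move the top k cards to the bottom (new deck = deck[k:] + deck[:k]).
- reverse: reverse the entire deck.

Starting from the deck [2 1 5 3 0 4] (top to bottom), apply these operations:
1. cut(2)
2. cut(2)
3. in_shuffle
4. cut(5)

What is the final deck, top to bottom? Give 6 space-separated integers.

After op 1 (cut(2)): [5 3 0 4 2 1]
After op 2 (cut(2)): [0 4 2 1 5 3]
After op 3 (in_shuffle): [1 0 5 4 3 2]
After op 4 (cut(5)): [2 1 0 5 4 3]

Answer: 2 1 0 5 4 3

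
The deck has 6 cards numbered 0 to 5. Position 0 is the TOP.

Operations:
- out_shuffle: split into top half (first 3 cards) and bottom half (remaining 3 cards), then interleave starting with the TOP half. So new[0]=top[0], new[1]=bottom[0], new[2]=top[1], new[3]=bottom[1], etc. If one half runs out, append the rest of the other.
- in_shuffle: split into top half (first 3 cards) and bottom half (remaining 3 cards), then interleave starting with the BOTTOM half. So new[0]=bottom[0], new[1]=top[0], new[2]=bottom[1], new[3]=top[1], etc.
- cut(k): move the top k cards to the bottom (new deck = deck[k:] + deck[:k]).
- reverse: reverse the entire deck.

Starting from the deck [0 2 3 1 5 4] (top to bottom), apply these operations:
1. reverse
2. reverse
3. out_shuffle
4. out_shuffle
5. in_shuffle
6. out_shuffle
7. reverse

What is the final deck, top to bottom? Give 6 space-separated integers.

Answer: 1 2 4 0 5 3

Derivation:
After op 1 (reverse): [4 5 1 3 2 0]
After op 2 (reverse): [0 2 3 1 5 4]
After op 3 (out_shuffle): [0 1 2 5 3 4]
After op 4 (out_shuffle): [0 5 1 3 2 4]
After op 5 (in_shuffle): [3 0 2 5 4 1]
After op 6 (out_shuffle): [3 5 0 4 2 1]
After op 7 (reverse): [1 2 4 0 5 3]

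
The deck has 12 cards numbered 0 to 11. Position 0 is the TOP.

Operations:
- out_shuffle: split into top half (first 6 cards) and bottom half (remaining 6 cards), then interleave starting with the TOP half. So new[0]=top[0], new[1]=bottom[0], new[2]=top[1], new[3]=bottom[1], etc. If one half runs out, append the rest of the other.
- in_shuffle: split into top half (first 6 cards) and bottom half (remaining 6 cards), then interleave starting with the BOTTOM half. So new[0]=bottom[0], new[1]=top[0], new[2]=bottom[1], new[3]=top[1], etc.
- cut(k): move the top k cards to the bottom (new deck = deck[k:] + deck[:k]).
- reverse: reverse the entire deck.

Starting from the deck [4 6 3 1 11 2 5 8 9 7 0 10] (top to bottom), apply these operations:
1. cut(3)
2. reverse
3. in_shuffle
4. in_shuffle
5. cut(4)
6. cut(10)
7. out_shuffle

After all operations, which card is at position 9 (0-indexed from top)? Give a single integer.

Answer: 2

Derivation:
After op 1 (cut(3)): [1 11 2 5 8 9 7 0 10 4 6 3]
After op 2 (reverse): [3 6 4 10 0 7 9 8 5 2 11 1]
After op 3 (in_shuffle): [9 3 8 6 5 4 2 10 11 0 1 7]
After op 4 (in_shuffle): [2 9 10 3 11 8 0 6 1 5 7 4]
After op 5 (cut(4)): [11 8 0 6 1 5 7 4 2 9 10 3]
After op 6 (cut(10)): [10 3 11 8 0 6 1 5 7 4 2 9]
After op 7 (out_shuffle): [10 1 3 5 11 7 8 4 0 2 6 9]
Position 9: card 2.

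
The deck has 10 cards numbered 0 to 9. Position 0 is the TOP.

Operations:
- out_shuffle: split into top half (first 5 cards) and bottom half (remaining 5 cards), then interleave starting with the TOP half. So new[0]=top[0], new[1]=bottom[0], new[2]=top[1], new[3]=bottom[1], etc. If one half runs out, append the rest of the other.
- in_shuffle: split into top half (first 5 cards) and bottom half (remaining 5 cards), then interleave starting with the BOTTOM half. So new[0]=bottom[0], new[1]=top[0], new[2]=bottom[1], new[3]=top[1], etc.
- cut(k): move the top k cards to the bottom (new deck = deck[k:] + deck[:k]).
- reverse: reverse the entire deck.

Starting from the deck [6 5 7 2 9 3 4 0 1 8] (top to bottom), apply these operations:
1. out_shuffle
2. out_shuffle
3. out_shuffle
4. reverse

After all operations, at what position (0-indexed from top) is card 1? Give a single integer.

Answer: 8

Derivation:
After op 1 (out_shuffle): [6 3 5 4 7 0 2 1 9 8]
After op 2 (out_shuffle): [6 0 3 2 5 1 4 9 7 8]
After op 3 (out_shuffle): [6 1 0 4 3 9 2 7 5 8]
After op 4 (reverse): [8 5 7 2 9 3 4 0 1 6]
Card 1 is at position 8.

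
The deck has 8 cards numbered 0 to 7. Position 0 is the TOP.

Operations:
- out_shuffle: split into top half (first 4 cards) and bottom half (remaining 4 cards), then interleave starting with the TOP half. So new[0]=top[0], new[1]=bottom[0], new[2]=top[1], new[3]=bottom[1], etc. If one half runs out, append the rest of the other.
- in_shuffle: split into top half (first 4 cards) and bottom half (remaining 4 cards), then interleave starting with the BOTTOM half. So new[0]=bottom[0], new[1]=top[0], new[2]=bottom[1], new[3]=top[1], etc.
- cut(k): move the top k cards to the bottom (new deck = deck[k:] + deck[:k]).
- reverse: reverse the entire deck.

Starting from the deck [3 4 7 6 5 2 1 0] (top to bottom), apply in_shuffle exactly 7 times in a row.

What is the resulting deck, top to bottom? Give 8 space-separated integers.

Answer: 5 3 2 4 1 7 0 6

Derivation:
After op 1 (in_shuffle): [5 3 2 4 1 7 0 6]
After op 2 (in_shuffle): [1 5 7 3 0 2 6 4]
After op 3 (in_shuffle): [0 1 2 5 6 7 4 3]
After op 4 (in_shuffle): [6 0 7 1 4 2 3 5]
After op 5 (in_shuffle): [4 6 2 0 3 7 5 1]
After op 6 (in_shuffle): [3 4 7 6 5 2 1 0]
After op 7 (in_shuffle): [5 3 2 4 1 7 0 6]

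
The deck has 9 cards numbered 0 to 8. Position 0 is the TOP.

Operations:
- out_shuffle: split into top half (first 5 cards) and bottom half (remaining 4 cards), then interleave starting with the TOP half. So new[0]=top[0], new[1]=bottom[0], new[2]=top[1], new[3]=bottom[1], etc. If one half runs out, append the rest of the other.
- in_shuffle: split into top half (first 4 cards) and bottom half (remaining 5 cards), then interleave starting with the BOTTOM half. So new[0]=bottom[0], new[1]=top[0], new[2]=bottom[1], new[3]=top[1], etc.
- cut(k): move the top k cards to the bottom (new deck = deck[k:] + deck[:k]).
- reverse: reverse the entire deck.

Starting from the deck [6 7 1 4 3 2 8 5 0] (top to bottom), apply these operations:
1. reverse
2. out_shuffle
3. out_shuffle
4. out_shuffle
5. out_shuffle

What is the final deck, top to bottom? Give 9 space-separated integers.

After op 1 (reverse): [0 5 8 2 3 4 1 7 6]
After op 2 (out_shuffle): [0 4 5 1 8 7 2 6 3]
After op 3 (out_shuffle): [0 7 4 2 5 6 1 3 8]
After op 4 (out_shuffle): [0 6 7 1 4 3 2 8 5]
After op 5 (out_shuffle): [0 3 6 2 7 8 1 5 4]

Answer: 0 3 6 2 7 8 1 5 4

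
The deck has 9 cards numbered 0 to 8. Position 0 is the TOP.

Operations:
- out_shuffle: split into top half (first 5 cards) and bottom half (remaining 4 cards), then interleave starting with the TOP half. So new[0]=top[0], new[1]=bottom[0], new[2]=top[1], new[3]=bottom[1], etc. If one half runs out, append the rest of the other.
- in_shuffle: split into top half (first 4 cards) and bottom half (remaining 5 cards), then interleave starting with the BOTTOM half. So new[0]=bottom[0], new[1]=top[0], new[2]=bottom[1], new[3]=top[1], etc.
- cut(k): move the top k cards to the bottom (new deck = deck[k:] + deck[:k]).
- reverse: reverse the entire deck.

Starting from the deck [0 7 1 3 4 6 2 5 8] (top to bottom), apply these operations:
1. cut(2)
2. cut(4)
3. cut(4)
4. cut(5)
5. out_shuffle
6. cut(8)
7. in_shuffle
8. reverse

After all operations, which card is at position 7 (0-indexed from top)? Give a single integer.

After op 1 (cut(2)): [1 3 4 6 2 5 8 0 7]
After op 2 (cut(4)): [2 5 8 0 7 1 3 4 6]
After op 3 (cut(4)): [7 1 3 4 6 2 5 8 0]
After op 4 (cut(5)): [2 5 8 0 7 1 3 4 6]
After op 5 (out_shuffle): [2 1 5 3 8 4 0 6 7]
After op 6 (cut(8)): [7 2 1 5 3 8 4 0 6]
After op 7 (in_shuffle): [3 7 8 2 4 1 0 5 6]
After op 8 (reverse): [6 5 0 1 4 2 8 7 3]
Position 7: card 7.

Answer: 7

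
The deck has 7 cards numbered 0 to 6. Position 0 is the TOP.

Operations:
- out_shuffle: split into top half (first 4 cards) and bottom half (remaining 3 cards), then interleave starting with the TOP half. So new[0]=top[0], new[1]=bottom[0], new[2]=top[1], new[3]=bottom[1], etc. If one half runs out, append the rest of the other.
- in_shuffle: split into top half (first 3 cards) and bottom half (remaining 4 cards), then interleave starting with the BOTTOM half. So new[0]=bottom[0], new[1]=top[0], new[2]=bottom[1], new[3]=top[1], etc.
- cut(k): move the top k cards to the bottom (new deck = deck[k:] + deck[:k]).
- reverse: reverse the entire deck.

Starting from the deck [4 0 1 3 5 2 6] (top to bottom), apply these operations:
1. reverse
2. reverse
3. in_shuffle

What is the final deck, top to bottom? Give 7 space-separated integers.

After op 1 (reverse): [6 2 5 3 1 0 4]
After op 2 (reverse): [4 0 1 3 5 2 6]
After op 3 (in_shuffle): [3 4 5 0 2 1 6]

Answer: 3 4 5 0 2 1 6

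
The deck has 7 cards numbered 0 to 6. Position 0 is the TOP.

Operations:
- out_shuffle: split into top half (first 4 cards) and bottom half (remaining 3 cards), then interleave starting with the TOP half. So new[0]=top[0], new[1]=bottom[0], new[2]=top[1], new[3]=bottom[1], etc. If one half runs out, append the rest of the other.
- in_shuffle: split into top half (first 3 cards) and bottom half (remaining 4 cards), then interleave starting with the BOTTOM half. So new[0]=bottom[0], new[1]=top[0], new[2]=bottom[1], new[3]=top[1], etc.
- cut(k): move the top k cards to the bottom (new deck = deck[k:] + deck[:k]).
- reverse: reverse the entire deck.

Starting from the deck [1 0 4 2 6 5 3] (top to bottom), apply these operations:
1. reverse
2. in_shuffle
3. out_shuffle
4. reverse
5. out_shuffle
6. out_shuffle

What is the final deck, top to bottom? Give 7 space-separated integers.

After op 1 (reverse): [3 5 6 2 4 0 1]
After op 2 (in_shuffle): [2 3 4 5 0 6 1]
After op 3 (out_shuffle): [2 0 3 6 4 1 5]
After op 4 (reverse): [5 1 4 6 3 0 2]
After op 5 (out_shuffle): [5 3 1 0 4 2 6]
After op 6 (out_shuffle): [5 4 3 2 1 6 0]

Answer: 5 4 3 2 1 6 0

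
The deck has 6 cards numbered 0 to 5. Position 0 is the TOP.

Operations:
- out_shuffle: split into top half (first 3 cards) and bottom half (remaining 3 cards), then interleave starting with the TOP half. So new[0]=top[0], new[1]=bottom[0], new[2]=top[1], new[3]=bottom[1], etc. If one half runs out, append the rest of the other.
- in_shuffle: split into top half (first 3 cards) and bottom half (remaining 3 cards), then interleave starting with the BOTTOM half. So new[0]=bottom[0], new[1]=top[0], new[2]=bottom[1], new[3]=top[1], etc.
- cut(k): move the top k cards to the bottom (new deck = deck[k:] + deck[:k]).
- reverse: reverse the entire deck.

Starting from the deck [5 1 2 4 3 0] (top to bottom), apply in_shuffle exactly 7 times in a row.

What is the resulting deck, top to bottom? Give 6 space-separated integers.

Answer: 4 5 3 1 0 2

Derivation:
After op 1 (in_shuffle): [4 5 3 1 0 2]
After op 2 (in_shuffle): [1 4 0 5 2 3]
After op 3 (in_shuffle): [5 1 2 4 3 0]
After op 4 (in_shuffle): [4 5 3 1 0 2]
After op 5 (in_shuffle): [1 4 0 5 2 3]
After op 6 (in_shuffle): [5 1 2 4 3 0]
After op 7 (in_shuffle): [4 5 3 1 0 2]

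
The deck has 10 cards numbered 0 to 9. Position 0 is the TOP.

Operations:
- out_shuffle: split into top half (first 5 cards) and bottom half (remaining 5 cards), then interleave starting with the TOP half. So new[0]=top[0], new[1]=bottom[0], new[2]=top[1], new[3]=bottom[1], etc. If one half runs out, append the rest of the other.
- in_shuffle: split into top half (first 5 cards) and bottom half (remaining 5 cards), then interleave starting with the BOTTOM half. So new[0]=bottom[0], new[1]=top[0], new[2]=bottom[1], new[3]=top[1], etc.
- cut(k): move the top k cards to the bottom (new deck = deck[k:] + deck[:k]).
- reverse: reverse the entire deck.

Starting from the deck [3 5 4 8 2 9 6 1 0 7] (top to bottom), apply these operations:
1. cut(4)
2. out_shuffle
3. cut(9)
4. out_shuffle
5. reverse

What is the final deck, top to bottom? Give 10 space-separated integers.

After op 1 (cut(4)): [2 9 6 1 0 7 3 5 4 8]
After op 2 (out_shuffle): [2 7 9 3 6 5 1 4 0 8]
After op 3 (cut(9)): [8 2 7 9 3 6 5 1 4 0]
After op 4 (out_shuffle): [8 6 2 5 7 1 9 4 3 0]
After op 5 (reverse): [0 3 4 9 1 7 5 2 6 8]

Answer: 0 3 4 9 1 7 5 2 6 8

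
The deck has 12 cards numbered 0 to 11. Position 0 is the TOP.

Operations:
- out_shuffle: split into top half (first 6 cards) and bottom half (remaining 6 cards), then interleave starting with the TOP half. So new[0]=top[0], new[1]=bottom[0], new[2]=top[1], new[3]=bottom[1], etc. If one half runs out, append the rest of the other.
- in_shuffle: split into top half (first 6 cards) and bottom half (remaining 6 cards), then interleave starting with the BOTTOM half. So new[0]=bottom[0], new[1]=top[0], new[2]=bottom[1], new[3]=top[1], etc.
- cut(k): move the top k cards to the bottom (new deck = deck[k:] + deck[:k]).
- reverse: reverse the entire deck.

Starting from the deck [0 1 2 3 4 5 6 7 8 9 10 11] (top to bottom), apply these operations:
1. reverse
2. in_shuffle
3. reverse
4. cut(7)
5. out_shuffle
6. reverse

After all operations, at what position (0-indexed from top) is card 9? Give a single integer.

Answer: 0

Derivation:
After op 1 (reverse): [11 10 9 8 7 6 5 4 3 2 1 0]
After op 2 (in_shuffle): [5 11 4 10 3 9 2 8 1 7 0 6]
After op 3 (reverse): [6 0 7 1 8 2 9 3 10 4 11 5]
After op 4 (cut(7)): [3 10 4 11 5 6 0 7 1 8 2 9]
After op 5 (out_shuffle): [3 0 10 7 4 1 11 8 5 2 6 9]
After op 6 (reverse): [9 6 2 5 8 11 1 4 7 10 0 3]
Card 9 is at position 0.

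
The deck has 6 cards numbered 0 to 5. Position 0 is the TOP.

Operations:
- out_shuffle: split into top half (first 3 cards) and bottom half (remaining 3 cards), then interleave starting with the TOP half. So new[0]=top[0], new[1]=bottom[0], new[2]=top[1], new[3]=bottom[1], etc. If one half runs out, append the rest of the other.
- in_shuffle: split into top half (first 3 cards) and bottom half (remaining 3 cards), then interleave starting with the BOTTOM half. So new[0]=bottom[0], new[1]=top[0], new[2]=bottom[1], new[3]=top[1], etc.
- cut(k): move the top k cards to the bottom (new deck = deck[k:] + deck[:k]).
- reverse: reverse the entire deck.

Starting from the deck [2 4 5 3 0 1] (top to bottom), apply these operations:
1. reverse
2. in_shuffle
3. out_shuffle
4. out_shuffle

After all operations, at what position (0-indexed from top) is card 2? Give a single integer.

After op 1 (reverse): [1 0 3 5 4 2]
After op 2 (in_shuffle): [5 1 4 0 2 3]
After op 3 (out_shuffle): [5 0 1 2 4 3]
After op 4 (out_shuffle): [5 2 0 4 1 3]
Card 2 is at position 1.

Answer: 1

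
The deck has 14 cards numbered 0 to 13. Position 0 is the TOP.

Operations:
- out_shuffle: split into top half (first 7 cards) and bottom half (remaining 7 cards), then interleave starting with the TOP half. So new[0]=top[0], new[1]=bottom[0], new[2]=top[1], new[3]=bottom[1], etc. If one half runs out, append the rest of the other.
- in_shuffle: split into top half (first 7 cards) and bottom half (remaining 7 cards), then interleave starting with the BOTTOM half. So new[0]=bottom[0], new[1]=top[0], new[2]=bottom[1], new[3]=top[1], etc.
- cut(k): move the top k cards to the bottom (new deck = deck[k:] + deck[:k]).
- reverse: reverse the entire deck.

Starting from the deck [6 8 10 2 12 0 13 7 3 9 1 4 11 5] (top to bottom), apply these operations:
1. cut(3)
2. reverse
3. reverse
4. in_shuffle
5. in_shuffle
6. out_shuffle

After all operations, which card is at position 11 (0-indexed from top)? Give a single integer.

Answer: 9

Derivation:
After op 1 (cut(3)): [2 12 0 13 7 3 9 1 4 11 5 6 8 10]
After op 2 (reverse): [10 8 6 5 11 4 1 9 3 7 13 0 12 2]
After op 3 (reverse): [2 12 0 13 7 3 9 1 4 11 5 6 8 10]
After op 4 (in_shuffle): [1 2 4 12 11 0 5 13 6 7 8 3 10 9]
After op 5 (in_shuffle): [13 1 6 2 7 4 8 12 3 11 10 0 9 5]
After op 6 (out_shuffle): [13 12 1 3 6 11 2 10 7 0 4 9 8 5]
Position 11: card 9.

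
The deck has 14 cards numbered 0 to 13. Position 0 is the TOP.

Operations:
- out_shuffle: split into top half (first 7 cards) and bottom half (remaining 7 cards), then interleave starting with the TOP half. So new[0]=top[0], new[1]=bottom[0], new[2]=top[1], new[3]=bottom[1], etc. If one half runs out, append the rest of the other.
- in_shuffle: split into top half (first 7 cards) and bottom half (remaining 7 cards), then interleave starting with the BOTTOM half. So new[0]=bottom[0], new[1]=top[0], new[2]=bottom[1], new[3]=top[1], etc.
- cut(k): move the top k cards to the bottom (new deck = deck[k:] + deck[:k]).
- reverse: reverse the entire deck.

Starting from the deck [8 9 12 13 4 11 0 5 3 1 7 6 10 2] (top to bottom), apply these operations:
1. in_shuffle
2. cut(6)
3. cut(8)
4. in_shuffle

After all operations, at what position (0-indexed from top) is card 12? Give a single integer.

Answer: 11

Derivation:
After op 1 (in_shuffle): [5 8 3 9 1 12 7 13 6 4 10 11 2 0]
After op 2 (cut(6)): [7 13 6 4 10 11 2 0 5 8 3 9 1 12]
After op 3 (cut(8)): [5 8 3 9 1 12 7 13 6 4 10 11 2 0]
After op 4 (in_shuffle): [13 5 6 8 4 3 10 9 11 1 2 12 0 7]
Card 12 is at position 11.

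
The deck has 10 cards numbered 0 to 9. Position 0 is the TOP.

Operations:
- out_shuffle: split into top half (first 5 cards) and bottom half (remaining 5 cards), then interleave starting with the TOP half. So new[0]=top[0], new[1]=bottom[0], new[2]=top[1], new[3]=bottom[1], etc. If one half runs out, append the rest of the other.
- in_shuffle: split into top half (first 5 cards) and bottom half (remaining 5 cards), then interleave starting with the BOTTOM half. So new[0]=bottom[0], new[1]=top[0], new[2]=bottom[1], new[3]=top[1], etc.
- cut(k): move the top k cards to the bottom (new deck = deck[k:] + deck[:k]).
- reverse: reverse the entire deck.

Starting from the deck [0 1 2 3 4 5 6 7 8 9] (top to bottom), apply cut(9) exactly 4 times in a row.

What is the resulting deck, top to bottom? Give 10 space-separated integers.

Answer: 6 7 8 9 0 1 2 3 4 5

Derivation:
After op 1 (cut(9)): [9 0 1 2 3 4 5 6 7 8]
After op 2 (cut(9)): [8 9 0 1 2 3 4 5 6 7]
After op 3 (cut(9)): [7 8 9 0 1 2 3 4 5 6]
After op 4 (cut(9)): [6 7 8 9 0 1 2 3 4 5]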